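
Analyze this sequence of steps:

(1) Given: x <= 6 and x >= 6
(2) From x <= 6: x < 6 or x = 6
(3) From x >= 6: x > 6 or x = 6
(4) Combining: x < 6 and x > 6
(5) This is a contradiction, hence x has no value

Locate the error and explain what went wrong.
Step 4: Combining: x < 6 and x > 6

Step 4 incorrectly combines the conditions. From x <= 6 and x >= 6, the intersection is x = 6. The error treats the 'or' cases as 'and' requirements. The correct conclusion is that x = 6 is the unique solution, not that no solution exists.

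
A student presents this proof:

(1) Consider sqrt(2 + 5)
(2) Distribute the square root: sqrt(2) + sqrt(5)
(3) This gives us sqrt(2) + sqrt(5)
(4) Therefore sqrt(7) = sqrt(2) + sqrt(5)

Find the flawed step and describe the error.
Step 2: Distribute the square root: sqrt(2) + sqrt(5)

Step 2 incorrectly 'distributes' the square root over addition. The square root function does not distribute: sqrt(a + b) ≠ sqrt(a) + sqrt(b). In fact, sqrt(2 + 5) = sqrt(7) ≈ 2.6458, while sqrt(2) + sqrt(5) ≈ 3.6503.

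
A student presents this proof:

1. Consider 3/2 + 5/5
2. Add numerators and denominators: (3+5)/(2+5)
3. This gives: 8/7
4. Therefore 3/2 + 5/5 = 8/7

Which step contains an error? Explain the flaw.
Step 2: Add numerators and denominators: (3+5)/(2+5)

Step 2 incorrectly adds fractions by separately adding numerators and denominators. This is wrong. The correct method requires a common denominator: 3/2 + 5/5 = (3×5 + 5×2)/(2×5) = 25/10 = 5/2. The method used gives 8/7, which is different.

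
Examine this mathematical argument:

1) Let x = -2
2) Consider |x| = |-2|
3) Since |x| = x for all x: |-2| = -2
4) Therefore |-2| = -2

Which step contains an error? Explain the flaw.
Step 3: Since |x| = x for all x: |-2| = -2

Step 3 incorrectly states that |x| = x for all x. The correct definition is |x| = x when x >= 0, and |x| = -x when x < 0. Since -2 < 0, we have |-2| = -(-2) = 2, not -2.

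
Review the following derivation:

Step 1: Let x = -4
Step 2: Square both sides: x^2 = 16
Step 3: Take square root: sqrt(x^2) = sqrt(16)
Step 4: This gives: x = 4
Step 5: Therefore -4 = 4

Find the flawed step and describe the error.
Step 4: This gives: x = 4

Step 4 incorrectly states that sqrt(x^2) = x. The correct identity is sqrt(x^2) = |x|. Since x = -4 < 0, we have sqrt(x^2) = |-4| = 4, not x = -4.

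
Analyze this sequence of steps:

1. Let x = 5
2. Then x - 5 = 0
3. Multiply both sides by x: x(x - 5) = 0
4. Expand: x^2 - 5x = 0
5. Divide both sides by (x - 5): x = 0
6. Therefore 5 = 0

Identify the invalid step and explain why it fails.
Step 5: Divide both sides by (x - 5): x = 0

Step 5 divides both sides by (x - 5). However, since x = 5, we have (x - 5) = 0. Division by zero is undefined, making this step invalid.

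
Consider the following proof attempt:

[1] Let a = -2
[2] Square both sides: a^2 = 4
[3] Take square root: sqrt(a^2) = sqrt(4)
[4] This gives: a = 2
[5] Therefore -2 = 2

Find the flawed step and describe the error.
Step 4: This gives: a = 2

Step 4 incorrectly states that sqrt(a^2) = a. The correct identity is sqrt(a^2) = |a|. Since a = -2 < 0, we have sqrt(a^2) = |-2| = 2, not a = -2.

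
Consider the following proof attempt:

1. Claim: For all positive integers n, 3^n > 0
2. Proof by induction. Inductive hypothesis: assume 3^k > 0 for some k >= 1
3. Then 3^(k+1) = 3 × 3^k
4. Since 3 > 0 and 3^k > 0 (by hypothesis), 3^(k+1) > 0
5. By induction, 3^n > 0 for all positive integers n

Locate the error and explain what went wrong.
Step 5: By induction, 3^n > 0 for all positive integers n

Step 5 concludes the proof by induction, but no base case was ever established. A valid induction proof requires: (1) a base case proving 3^1 > 0, and (2) an inductive step showing IF 3^k > 0 THEN 3^(k+1) > 0. Steps 2-4 correctly establish the inductive step, but without the base case the conclusion in step 5 does not follow.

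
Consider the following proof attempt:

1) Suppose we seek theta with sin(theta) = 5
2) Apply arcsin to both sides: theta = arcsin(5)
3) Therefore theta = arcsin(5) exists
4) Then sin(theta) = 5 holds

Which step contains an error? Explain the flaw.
Step 2: Apply arcsin to both sides: theta = arcsin(5)

Step 2 applies arcsin to 5. However, arcsin(x) is only defined for x in [-1, 1] because sin(theta) can only produce values in that range. Since |5| > 1, arcsin(5) is undefined. There is no angle whose sine equals 5.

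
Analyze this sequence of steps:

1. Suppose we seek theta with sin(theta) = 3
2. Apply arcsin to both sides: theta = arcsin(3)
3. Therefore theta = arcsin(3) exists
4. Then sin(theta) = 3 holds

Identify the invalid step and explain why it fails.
Step 2: Apply arcsin to both sides: theta = arcsin(3)

Step 2 applies arcsin to 3. However, arcsin(x) is only defined for x in [-1, 1] because sin(theta) can only produce values in that range. Since |3| > 1, arcsin(3) is undefined. There is no angle whose sine equals 3.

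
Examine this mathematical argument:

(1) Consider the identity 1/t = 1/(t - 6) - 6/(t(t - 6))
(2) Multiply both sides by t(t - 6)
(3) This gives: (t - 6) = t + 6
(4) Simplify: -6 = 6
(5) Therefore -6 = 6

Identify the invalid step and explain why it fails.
Step 3: This gives: (t - 6) = t + 6

Step 3 makes a sign error when clearing denominators. Multiplying -6/(t(t - 6)) by t(t - 6) gives -6, not +6. The correct result is (t - 6) = t - 6, which is trivially true, not (t - 6) = t + 6. (Step 1 is a valid identity: 1/(t - 6) - 6/(t(t - 6)) = (t - 6)/(t(t - 6)) = 1/t.)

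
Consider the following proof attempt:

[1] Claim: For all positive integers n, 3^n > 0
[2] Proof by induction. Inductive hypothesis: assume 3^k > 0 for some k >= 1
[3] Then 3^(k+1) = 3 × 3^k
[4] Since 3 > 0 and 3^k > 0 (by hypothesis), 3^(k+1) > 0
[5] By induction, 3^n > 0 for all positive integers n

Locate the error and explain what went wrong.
Step 5: By induction, 3^n > 0 for all positive integers n

Step 5 concludes the proof by induction, but no base case was ever established. A valid induction proof requires: (1) a base case proving 3^1 > 0, and (2) an inductive step showing IF 3^k > 0 THEN 3^(k+1) > 0. Steps 2-4 correctly establish the inductive step, but without the base case the conclusion in step 5 does not follow.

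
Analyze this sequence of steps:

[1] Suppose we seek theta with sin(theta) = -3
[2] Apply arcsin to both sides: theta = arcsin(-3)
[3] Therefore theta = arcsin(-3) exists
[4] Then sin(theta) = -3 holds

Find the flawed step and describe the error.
Step 2: Apply arcsin to both sides: theta = arcsin(-3)

Step 2 applies arcsin to -3. However, arcsin(x) is only defined for x in [-1, 1] because sin(theta) can only produce values in that range. Since |-3| > 1, arcsin(-3) is undefined. There is no angle whose sine equals -3.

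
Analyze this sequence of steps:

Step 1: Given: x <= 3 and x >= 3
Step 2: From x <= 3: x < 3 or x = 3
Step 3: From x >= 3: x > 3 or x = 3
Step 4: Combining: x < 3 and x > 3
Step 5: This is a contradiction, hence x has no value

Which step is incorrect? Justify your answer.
Step 4: Combining: x < 3 and x > 3

Step 4 incorrectly combines the conditions. From x <= 3 and x >= 3, the intersection is x = 3. The error treats the 'or' cases as 'and' requirements. The correct conclusion is that x = 3 is the unique solution, not that no solution exists.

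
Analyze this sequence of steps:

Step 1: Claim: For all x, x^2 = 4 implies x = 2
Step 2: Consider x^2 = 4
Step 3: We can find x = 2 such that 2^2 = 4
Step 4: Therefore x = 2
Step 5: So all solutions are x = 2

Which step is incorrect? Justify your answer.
Step 4: Therefore x = 2

Step 4 incorrectly concludes that x = 2 is the only solution. The proof shows that x = 2 is A solution (existence), but does not show it is the ONLY solution (uniqueness). In fact, x = -2 is also a solution since (-2)^2 = 4. Finding one solution doesn't prove there are no others.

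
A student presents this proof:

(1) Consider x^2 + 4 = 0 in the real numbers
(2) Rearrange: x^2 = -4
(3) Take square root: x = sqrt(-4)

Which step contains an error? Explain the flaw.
Step 3: Take square root: x = sqrt(-4)

Step 3 takes the square root of -4, which is negative. In the real number system, the square root of a negative number is undefined. The equation x^2 + 4 = 0 has no real solutions. Square roots of negative numbers only exist in the complex numbers.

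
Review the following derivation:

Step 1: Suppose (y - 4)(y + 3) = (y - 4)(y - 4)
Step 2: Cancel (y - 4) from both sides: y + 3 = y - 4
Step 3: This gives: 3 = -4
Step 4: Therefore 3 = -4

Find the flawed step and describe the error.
Step 2: Cancel (y - 4) from both sides: y + 3 = y - 4

Step 2 cancels (y - 4) from both sides. This is only valid if (y - 4) ≠ 0, i.e., y ≠ 4. When y = 4, both sides equal zero regardless of the other factors. The correct approach requires considering y = 4 as a separate case.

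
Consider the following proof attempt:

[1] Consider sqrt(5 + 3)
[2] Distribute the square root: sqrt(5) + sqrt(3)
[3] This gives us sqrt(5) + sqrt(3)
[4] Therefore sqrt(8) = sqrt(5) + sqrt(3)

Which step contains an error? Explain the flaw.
Step 2: Distribute the square root: sqrt(5) + sqrt(3)

Step 2 incorrectly 'distributes' the square root over addition. The square root function does not distribute: sqrt(a + b) ≠ sqrt(a) + sqrt(b). In fact, sqrt(5 + 3) = sqrt(8) ≈ 2.8284, while sqrt(5) + sqrt(3) ≈ 3.9681.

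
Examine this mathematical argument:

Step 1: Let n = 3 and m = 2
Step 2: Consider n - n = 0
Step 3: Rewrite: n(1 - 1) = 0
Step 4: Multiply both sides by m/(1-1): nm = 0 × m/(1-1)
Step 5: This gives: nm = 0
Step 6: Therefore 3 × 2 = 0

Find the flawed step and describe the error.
Step 4: Multiply both sides by m/(1-1): nm = 0 × m/(1-1)

Step 4 multiplies both sides by m/(1-1). However, 1-1 = 0, so this is multiplication by m/0, which is undefined. We cannot multiply by an undefined expression.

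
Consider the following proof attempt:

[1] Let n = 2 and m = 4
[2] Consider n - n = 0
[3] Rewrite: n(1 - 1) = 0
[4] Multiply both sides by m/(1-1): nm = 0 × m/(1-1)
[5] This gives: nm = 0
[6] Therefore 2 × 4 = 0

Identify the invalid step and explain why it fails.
Step 4: Multiply both sides by m/(1-1): nm = 0 × m/(1-1)

Step 4 multiplies both sides by m/(1-1). However, 1-1 = 0, so this is multiplication by m/0, which is undefined. We cannot multiply by an undefined expression.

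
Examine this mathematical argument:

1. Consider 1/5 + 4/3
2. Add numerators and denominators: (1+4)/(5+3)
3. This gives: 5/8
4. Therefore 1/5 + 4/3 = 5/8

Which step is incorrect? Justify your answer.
Step 2: Add numerators and denominators: (1+4)/(5+3)

Step 2 incorrectly adds fractions by separately adding numerators and denominators. This is wrong. The correct method requires a common denominator: 1/5 + 4/3 = (1×3 + 4×5)/(5×3) = 23/15 = 23/15. The method used gives 5/8, which is different.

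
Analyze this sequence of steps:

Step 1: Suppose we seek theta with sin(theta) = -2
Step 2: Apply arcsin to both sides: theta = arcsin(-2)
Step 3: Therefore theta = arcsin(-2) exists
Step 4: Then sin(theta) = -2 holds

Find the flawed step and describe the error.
Step 2: Apply arcsin to both sides: theta = arcsin(-2)

Step 2 applies arcsin to -2. However, arcsin(x) is only defined for x in [-1, 1] because sin(theta) can only produce values in that range. Since |-2| > 1, arcsin(-2) is undefined. There is no angle whose sine equals -2.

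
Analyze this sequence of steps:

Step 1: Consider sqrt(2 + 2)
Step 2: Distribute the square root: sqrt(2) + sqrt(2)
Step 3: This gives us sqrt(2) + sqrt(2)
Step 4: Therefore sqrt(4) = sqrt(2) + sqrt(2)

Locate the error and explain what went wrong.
Step 2: Distribute the square root: sqrt(2) + sqrt(2)

Step 2 incorrectly 'distributes' the square root over addition. The square root function does not distribute: sqrt(a + b) ≠ sqrt(a) + sqrt(b). In fact, sqrt(2 + 2) = sqrt(4) ≈ 2.0000, while sqrt(2) + sqrt(2) ≈ 2.8284.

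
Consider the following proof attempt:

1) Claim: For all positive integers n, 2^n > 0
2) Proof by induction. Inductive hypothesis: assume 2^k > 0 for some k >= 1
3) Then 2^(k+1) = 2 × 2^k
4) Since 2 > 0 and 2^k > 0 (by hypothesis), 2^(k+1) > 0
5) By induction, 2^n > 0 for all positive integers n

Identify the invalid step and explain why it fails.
Step 5: By induction, 2^n > 0 for all positive integers n

Step 5 concludes the proof by induction, but no base case was ever established. A valid induction proof requires: (1) a base case proving 2^1 > 0, and (2) an inductive step showing IF 2^k > 0 THEN 2^(k+1) > 0. Steps 2-4 correctly establish the inductive step, but without the base case the conclusion in step 5 does not follow.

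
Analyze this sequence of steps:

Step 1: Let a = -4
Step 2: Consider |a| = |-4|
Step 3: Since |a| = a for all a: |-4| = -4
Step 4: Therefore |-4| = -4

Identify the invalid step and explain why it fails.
Step 3: Since |a| = a for all a: |-4| = -4

Step 3 incorrectly states that |a| = a for all a. The correct definition is |a| = a when a >= 0, and |a| = -a when a < 0. Since -4 < 0, we have |-4| = -(-4) = 4, not -4.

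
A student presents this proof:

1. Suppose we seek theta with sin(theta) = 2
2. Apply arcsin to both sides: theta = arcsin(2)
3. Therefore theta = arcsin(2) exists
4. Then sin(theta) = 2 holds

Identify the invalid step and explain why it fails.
Step 2: Apply arcsin to both sides: theta = arcsin(2)

Step 2 applies arcsin to 2. However, arcsin(x) is only defined for x in [-1, 1] because sin(theta) can only produce values in that range. Since |2| > 1, arcsin(2) is undefined. There is no angle whose sine equals 2.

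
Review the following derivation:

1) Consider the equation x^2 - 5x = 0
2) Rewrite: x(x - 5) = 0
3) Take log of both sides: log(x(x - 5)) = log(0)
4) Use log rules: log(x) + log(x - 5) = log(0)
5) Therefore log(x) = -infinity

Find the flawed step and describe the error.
Step 3: Take log of both sides: log(x(x - 5)) = log(0)

Step 3 takes the logarithm of both sides, resulting in log(0) on the right side. The logarithm is only defined for positive numbers; log(0) is undefined (approaches negative infinity). This operation is invalid.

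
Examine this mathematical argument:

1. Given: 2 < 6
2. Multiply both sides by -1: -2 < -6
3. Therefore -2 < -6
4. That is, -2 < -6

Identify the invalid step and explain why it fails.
Step 2: Multiply both sides by -1: -2 < -6

Step 2 multiplies both sides by -1 but fails to reverse the inequality sign. When multiplying (or dividing) an inequality by a negative number, the direction must be reversed. Since 2 < 6, we should get -2 > -6, i.e., -2 > -6.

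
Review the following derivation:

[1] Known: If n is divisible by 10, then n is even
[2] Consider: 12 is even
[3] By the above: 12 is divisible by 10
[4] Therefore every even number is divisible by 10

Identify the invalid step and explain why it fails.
Step 3: By the above: 12 is divisible by 10

Step 3 commits the fallacy of affirming the consequent. The known fact 'divisible by 10 → even' does NOT imply 'even → divisible by 10'. That would be the converse, which is false. For example, 12 is even but 12 ÷ 10 = 1.20, which is not an integer.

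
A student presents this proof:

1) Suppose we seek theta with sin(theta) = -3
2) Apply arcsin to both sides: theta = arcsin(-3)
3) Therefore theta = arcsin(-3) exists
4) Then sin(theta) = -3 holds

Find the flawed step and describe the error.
Step 2: Apply arcsin to both sides: theta = arcsin(-3)

Step 2 applies arcsin to -3. However, arcsin(x) is only defined for x in [-1, 1] because sin(theta) can only produce values in that range. Since |-3| > 1, arcsin(-3) is undefined. There is no angle whose sine equals -3.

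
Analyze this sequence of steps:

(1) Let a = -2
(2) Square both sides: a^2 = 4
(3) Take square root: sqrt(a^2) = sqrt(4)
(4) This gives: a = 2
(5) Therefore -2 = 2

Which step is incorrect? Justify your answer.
Step 4: This gives: a = 2

Step 4 incorrectly states that sqrt(a^2) = a. The correct identity is sqrt(a^2) = |a|. Since a = -2 < 0, we have sqrt(a^2) = |-2| = 2, not a = -2.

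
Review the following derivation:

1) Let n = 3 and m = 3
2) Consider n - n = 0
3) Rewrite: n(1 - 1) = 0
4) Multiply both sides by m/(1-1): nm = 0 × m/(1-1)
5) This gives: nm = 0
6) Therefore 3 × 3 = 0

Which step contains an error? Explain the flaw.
Step 4: Multiply both sides by m/(1-1): nm = 0 × m/(1-1)

Step 4 multiplies both sides by m/(1-1). However, 1-1 = 0, so this is multiplication by m/0, which is undefined. We cannot multiply by an undefined expression.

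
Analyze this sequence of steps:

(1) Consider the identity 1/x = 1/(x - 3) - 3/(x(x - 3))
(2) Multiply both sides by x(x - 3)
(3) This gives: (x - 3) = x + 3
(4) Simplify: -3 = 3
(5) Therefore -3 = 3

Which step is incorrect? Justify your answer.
Step 3: This gives: (x - 3) = x + 3

Step 3 makes a sign error when clearing denominators. Multiplying -3/(x(x - 3)) by x(x - 3) gives -3, not +3. The correct result is (x - 3) = x - 3, which is trivially true, not (x - 3) = x + 3. (Step 1 is a valid identity: 1/(x - 3) - 3/(x(x - 3)) = (x - 3)/(x(x - 3)) = 1/x.)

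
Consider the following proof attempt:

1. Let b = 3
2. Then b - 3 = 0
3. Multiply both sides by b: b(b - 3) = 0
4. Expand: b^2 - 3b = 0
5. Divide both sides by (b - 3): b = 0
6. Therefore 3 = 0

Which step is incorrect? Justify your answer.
Step 5: Divide both sides by (b - 3): b = 0

Step 5 divides both sides by (b - 3). However, since b = 3, we have (b - 3) = 0. Division by zero is undefined, making this step invalid.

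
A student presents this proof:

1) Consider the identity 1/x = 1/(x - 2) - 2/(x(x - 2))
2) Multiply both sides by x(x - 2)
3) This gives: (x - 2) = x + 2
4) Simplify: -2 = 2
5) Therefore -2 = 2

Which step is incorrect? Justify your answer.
Step 3: This gives: (x - 2) = x + 2

Step 3 makes a sign error when clearing denominators. Multiplying -2/(x(x - 2)) by x(x - 2) gives -2, not +2. The correct result is (x - 2) = x - 2, which is trivially true, not (x - 2) = x + 2. (Step 1 is a valid identity: 1/(x - 2) - 2/(x(x - 2)) = (x - 2)/(x(x - 2)) = 1/x.)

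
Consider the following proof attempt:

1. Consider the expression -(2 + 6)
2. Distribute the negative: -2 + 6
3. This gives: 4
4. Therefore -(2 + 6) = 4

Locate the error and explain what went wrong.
Step 2: Distribute the negative: -2 + 6

Step 2 incorrectly distributes the negative sign. The correct distribution is -(2 + 6) = -2 - 6 = -8. The negative must be applied to both terms, not just the first. The error treats -(2 + 6) as -2 + 6, which equals 4 instead of -8.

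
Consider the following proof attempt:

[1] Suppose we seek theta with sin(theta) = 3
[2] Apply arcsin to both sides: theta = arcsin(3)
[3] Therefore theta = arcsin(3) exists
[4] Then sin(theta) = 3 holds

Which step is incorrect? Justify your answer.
Step 2: Apply arcsin to both sides: theta = arcsin(3)

Step 2 applies arcsin to 3. However, arcsin(x) is only defined for x in [-1, 1] because sin(theta) can only produce values in that range. Since |3| > 1, arcsin(3) is undefined. There is no angle whose sine equals 3.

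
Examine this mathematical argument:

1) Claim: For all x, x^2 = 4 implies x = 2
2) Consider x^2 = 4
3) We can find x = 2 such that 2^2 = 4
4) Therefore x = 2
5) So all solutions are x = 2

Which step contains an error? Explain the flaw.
Step 4: Therefore x = 2

Step 4 incorrectly concludes that x = 2 is the only solution. The proof shows that x = 2 is A solution (existence), but does not show it is the ONLY solution (uniqueness). In fact, x = -2 is also a solution since (-2)^2 = 4. Finding one solution doesn't prove there are no others.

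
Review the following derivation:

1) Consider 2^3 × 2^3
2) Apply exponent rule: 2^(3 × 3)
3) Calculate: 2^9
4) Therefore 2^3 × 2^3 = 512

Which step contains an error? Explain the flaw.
Step 2: Apply exponent rule: 2^(3 × 3)

Step 2 incorrectly states that a^b × a^c = a^(b×c). The correct rule is a^b × a^c = a^(b+c). The actual value is 2^3 × 2^3 = 2^6 = 64, not 2^9 = 512.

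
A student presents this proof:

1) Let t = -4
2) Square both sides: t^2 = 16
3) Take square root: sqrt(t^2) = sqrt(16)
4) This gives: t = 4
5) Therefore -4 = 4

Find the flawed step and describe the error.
Step 4: This gives: t = 4

Step 4 incorrectly states that sqrt(t^2) = t. The correct identity is sqrt(t^2) = |t|. Since t = -4 < 0, we have sqrt(t^2) = |-4| = 4, not t = -4.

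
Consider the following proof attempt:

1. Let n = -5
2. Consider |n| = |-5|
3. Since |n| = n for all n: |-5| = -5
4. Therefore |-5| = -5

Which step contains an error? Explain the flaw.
Step 3: Since |n| = n for all n: |-5| = -5

Step 3 incorrectly states that |n| = n for all n. The correct definition is |n| = n when n >= 0, and |n| = -n when n < 0. Since -5 < 0, we have |-5| = -(-5) = 5, not -5.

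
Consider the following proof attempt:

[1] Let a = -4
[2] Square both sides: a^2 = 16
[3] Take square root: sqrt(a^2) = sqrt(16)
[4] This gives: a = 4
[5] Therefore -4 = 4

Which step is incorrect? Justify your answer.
Step 4: This gives: a = 4

Step 4 incorrectly states that sqrt(a^2) = a. The correct identity is sqrt(a^2) = |a|. Since a = -4 < 0, we have sqrt(a^2) = |-4| = 4, not a = -4.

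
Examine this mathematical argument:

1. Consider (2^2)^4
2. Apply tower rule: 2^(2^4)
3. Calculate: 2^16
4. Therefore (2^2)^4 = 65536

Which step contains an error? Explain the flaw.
Step 2: Apply tower rule: 2^(2^4)

Step 2 incorrectly states that (a^b)^c = a^(b^c). The correct rule is (a^b)^c = a^(b×c). The actual value is (2^2)^4 = 2^8 = 256, not 2^16 = 65536.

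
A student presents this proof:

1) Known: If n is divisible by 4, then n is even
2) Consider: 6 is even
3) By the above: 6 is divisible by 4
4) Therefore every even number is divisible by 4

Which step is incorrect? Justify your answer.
Step 3: By the above: 6 is divisible by 4

Step 3 commits the fallacy of affirming the consequent. The known fact 'divisible by 4 → even' does NOT imply 'even → divisible by 4'. That would be the converse, which is false. For example, 6 is even but 6 ÷ 4 = 1.50, which is not an integer.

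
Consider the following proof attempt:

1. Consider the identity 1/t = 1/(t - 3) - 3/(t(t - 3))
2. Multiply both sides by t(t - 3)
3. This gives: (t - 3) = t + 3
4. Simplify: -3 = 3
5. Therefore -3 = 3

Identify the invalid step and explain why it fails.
Step 3: This gives: (t - 3) = t + 3

Step 3 makes a sign error when clearing denominators. Multiplying -3/(t(t - 3)) by t(t - 3) gives -3, not +3. The correct result is (t - 3) = t - 3, which is trivially true, not (t - 3) = t + 3. (Step 1 is a valid identity: 1/(t - 3) - 3/(t(t - 3)) = (t - 3)/(t(t - 3)) = 1/t.)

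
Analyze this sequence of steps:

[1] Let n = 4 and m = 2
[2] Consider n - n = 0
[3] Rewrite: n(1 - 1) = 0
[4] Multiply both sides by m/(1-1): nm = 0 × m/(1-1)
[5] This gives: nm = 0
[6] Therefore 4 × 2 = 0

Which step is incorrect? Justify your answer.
Step 4: Multiply both sides by m/(1-1): nm = 0 × m/(1-1)

Step 4 multiplies both sides by m/(1-1). However, 1-1 = 0, so this is multiplication by m/0, which is undefined. We cannot multiply by an undefined expression.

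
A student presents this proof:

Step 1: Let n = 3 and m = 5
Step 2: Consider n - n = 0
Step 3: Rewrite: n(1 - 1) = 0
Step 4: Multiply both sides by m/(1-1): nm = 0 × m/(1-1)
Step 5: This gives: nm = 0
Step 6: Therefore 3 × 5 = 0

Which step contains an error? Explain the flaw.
Step 4: Multiply both sides by m/(1-1): nm = 0 × m/(1-1)

Step 4 multiplies both sides by m/(1-1). However, 1-1 = 0, so this is multiplication by m/0, which is undefined. We cannot multiply by an undefined expression.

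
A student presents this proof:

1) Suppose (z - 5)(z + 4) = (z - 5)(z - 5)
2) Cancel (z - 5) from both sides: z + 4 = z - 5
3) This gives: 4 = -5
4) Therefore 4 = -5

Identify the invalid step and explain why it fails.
Step 2: Cancel (z - 5) from both sides: z + 4 = z - 5

Step 2 cancels (z - 5) from both sides. This is only valid if (z - 5) ≠ 0, i.e., z ≠ 5. When z = 5, both sides equal zero regardless of the other factors. The correct approach requires considering z = 5 as a separate case.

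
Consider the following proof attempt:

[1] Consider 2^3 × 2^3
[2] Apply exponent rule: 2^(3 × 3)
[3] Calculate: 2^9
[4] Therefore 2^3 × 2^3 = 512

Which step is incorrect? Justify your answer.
Step 2: Apply exponent rule: 2^(3 × 3)

Step 2 incorrectly states that a^b × a^c = a^(b×c). The correct rule is a^b × a^c = a^(b+c). The actual value is 2^3 × 2^3 = 2^6 = 64, not 2^9 = 512.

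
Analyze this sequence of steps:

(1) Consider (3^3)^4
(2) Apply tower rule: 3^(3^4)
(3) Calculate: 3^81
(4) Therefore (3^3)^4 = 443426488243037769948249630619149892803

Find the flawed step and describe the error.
Step 2: Apply tower rule: 3^(3^4)

Step 2 incorrectly states that (a^b)^c = a^(b^c). The correct rule is (a^b)^c = a^(b×c). The actual value is (3^3)^4 = 3^12 = 531441, not 3^81 = 443426488243037769948249630619149892803.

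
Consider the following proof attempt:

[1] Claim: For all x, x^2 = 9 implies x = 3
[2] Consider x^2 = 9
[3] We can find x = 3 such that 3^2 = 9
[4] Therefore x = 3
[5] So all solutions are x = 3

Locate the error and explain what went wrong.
Step 4: Therefore x = 3

Step 4 incorrectly concludes that x = 3 is the only solution. The proof shows that x = 3 is A solution (existence), but does not show it is the ONLY solution (uniqueness). In fact, x = -3 is also a solution since (-3)^2 = 9. Finding one solution doesn't prove there are no others.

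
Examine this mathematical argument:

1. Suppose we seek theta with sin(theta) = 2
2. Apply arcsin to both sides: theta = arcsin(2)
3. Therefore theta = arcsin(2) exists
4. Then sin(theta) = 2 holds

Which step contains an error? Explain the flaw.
Step 2: Apply arcsin to both sides: theta = arcsin(2)

Step 2 applies arcsin to 2. However, arcsin(x) is only defined for x in [-1, 1] because sin(theta) can only produce values in that range. Since |2| > 1, arcsin(2) is undefined. There is no angle whose sine equals 2.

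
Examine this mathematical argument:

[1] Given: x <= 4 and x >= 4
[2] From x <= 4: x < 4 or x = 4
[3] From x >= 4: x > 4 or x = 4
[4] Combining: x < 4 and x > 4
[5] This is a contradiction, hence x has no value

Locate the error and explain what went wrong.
Step 4: Combining: x < 4 and x > 4

Step 4 incorrectly combines the conditions. From x <= 4 and x >= 4, the intersection is x = 4. The error treats the 'or' cases as 'and' requirements. The correct conclusion is that x = 4 is the unique solution, not that no solution exists.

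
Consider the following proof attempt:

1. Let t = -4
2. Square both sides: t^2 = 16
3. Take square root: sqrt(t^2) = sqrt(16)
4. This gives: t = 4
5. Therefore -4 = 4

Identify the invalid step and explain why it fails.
Step 4: This gives: t = 4

Step 4 incorrectly states that sqrt(t^2) = t. The correct identity is sqrt(t^2) = |t|. Since t = -4 < 0, we have sqrt(t^2) = |-4| = 4, not t = -4.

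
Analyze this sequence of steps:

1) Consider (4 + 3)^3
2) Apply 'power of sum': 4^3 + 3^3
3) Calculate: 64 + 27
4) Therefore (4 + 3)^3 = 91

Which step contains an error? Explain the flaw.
Step 2: Apply 'power of sum': 4^3 + 3^3

Step 2 incorrectly applies a non-existent rule '(a+b)^n = a^n + b^n'. This is false in general. The correct expansion uses the binomial theorem. The actual value is (4 + 3)^3 = 7^3 = 343, not 91.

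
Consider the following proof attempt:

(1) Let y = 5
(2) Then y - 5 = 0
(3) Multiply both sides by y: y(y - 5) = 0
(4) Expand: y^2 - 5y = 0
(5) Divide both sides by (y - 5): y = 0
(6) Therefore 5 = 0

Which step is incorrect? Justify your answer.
Step 5: Divide both sides by (y - 5): y = 0

Step 5 divides both sides by (y - 5). However, since y = 5, we have (y - 5) = 0. Division by zero is undefined, making this step invalid.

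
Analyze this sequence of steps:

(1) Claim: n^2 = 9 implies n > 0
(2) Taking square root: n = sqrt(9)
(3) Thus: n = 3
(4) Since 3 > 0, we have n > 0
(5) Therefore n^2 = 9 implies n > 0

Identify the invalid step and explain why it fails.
Step 2: Taking square root: n = sqrt(9)

Step 2 takes the square root and assumes the positive root only. The equation n^2 = 9 actually has two solutions: n = 3 and n = -3. The proof silently assumes n > 0 without justification, then uses this assumption to conclude n > 0, which is circular. The counterexample n = -3 shows the claim is false.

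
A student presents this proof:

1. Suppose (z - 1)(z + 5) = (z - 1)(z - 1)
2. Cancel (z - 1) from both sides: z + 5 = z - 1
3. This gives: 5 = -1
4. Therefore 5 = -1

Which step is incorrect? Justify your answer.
Step 2: Cancel (z - 1) from both sides: z + 5 = z - 1

Step 2 cancels (z - 1) from both sides. This is only valid if (z - 1) ≠ 0, i.e., z ≠ 1. When z = 1, both sides equal zero regardless of the other factors. The correct approach requires considering z = 1 as a separate case.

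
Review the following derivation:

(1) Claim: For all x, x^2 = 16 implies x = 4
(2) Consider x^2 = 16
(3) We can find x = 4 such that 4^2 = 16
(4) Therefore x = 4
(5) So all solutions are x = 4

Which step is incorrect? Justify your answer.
Step 4: Therefore x = 4

Step 4 incorrectly concludes that x = 4 is the only solution. The proof shows that x = 4 is A solution (existence), but does not show it is the ONLY solution (uniqueness). In fact, x = -4 is also a solution since (-4)^2 = 16. Finding one solution doesn't prove there are no others.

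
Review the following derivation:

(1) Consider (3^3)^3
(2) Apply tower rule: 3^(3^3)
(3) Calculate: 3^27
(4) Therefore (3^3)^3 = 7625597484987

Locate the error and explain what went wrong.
Step 2: Apply tower rule: 3^(3^3)

Step 2 incorrectly states that (a^b)^c = a^(b^c). The correct rule is (a^b)^c = a^(b×c). The actual value is (3^3)^3 = 3^9 = 19683, not 3^27 = 7625597484987.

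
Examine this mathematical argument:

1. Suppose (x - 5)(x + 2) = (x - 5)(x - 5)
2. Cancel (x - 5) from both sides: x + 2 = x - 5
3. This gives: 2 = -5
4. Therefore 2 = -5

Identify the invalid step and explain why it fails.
Step 2: Cancel (x - 5) from both sides: x + 2 = x - 5

Step 2 cancels (x - 5) from both sides. This is only valid if (x - 5) ≠ 0, i.e., x ≠ 5. When x = 5, both sides equal zero regardless of the other factors. The correct approach requires considering x = 5 as a separate case.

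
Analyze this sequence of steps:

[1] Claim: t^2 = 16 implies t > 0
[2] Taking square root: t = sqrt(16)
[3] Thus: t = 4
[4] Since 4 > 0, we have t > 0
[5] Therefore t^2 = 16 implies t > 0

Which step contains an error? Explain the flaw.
Step 2: Taking square root: t = sqrt(16)

Step 2 takes the square root and assumes the positive root only. The equation t^2 = 16 actually has two solutions: t = 4 and t = -4. The proof silently assumes t > 0 without justification, then uses this assumption to conclude t > 0, which is circular. The counterexample t = -4 shows the claim is false.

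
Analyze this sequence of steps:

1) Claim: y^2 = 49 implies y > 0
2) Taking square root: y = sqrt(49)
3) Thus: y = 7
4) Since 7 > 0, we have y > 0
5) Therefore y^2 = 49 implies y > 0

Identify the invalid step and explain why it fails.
Step 2: Taking square root: y = sqrt(49)

Step 2 takes the square root and assumes the positive root only. The equation y^2 = 49 actually has two solutions: y = 7 and y = -7. The proof silently assumes y > 0 without justification, then uses this assumption to conclude y > 0, which is circular. The counterexample y = -7 shows the claim is false.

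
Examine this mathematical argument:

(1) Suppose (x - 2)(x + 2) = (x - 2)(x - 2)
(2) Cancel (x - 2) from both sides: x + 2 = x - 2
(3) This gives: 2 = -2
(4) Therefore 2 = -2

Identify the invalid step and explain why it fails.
Step 2: Cancel (x - 2) from both sides: x + 2 = x - 2

Step 2 cancels (x - 2) from both sides. This is only valid if (x - 2) ≠ 0, i.e., x ≠ 2. When x = 2, both sides equal zero regardless of the other factors. The correct approach requires considering x = 2 as a separate case.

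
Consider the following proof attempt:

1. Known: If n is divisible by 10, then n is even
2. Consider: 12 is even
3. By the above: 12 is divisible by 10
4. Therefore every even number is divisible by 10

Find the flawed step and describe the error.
Step 3: By the above: 12 is divisible by 10

Step 3 commits the fallacy of affirming the consequent. The known fact 'divisible by 10 → even' does NOT imply 'even → divisible by 10'. That would be the converse, which is false. For example, 12 is even but 12 ÷ 10 = 1.20, which is not an integer.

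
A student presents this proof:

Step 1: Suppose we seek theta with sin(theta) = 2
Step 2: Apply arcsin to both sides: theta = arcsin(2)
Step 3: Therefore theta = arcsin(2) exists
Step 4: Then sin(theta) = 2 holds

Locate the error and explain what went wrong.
Step 2: Apply arcsin to both sides: theta = arcsin(2)

Step 2 applies arcsin to 2. However, arcsin(x) is only defined for x in [-1, 1] because sin(theta) can only produce values in that range. Since |2| > 1, arcsin(2) is undefined. There is no angle whose sine equals 2.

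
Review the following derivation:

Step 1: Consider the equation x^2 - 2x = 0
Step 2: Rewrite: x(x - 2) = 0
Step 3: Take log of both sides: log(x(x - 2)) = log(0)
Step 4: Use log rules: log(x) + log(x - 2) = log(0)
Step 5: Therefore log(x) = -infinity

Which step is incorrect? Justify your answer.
Step 3: Take log of both sides: log(x(x - 2)) = log(0)

Step 3 takes the logarithm of both sides, resulting in log(0) on the right side. The logarithm is only defined for positive numbers; log(0) is undefined (approaches negative infinity). This operation is invalid.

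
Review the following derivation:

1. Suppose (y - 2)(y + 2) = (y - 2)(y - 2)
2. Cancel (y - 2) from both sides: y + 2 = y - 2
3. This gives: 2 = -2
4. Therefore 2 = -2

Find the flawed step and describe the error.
Step 2: Cancel (y - 2) from both sides: y + 2 = y - 2

Step 2 cancels (y - 2) from both sides. This is only valid if (y - 2) ≠ 0, i.e., y ≠ 2. When y = 2, both sides equal zero regardless of the other factors. The correct approach requires considering y = 2 as a separate case.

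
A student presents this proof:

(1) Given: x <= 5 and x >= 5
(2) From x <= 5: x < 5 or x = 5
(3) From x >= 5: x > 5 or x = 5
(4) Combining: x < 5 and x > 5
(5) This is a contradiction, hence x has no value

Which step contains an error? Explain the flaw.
Step 4: Combining: x < 5 and x > 5

Step 4 incorrectly combines the conditions. From x <= 5 and x >= 5, the intersection is x = 5. The error treats the 'or' cases as 'and' requirements. The correct conclusion is that x = 5 is the unique solution, not that no solution exists.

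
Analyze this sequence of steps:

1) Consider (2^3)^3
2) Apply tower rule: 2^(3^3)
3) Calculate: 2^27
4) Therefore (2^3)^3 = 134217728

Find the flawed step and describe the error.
Step 2: Apply tower rule: 2^(3^3)

Step 2 incorrectly states that (a^b)^c = a^(b^c). The correct rule is (a^b)^c = a^(b×c). The actual value is (2^3)^3 = 2^9 = 512, not 2^27 = 134217728.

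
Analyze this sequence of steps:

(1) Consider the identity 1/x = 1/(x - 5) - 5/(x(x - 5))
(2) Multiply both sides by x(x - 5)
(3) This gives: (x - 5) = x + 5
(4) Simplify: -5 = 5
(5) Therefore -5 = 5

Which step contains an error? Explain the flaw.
Step 3: This gives: (x - 5) = x + 5

Step 3 makes a sign error when clearing denominators. Multiplying -5/(x(x - 5)) by x(x - 5) gives -5, not +5. The correct result is (x - 5) = x - 5, which is trivially true, not (x - 5) = x + 5. (Step 1 is a valid identity: 1/(x - 5) - 5/(x(x - 5)) = (x - 5)/(x(x - 5)) = 1/x.)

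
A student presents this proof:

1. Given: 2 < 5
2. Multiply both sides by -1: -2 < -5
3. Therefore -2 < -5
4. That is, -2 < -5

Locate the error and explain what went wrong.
Step 2: Multiply both sides by -1: -2 < -5

Step 2 multiplies both sides by -1 but fails to reverse the inequality sign. When multiplying (or dividing) an inequality by a negative number, the direction must be reversed. Since 2 < 5, we should get -2 > -5, i.e., -2 > -5.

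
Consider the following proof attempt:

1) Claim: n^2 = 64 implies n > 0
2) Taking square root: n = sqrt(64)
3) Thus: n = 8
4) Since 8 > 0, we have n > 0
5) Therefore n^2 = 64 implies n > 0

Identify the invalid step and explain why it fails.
Step 2: Taking square root: n = sqrt(64)

Step 2 takes the square root and assumes the positive root only. The equation n^2 = 64 actually has two solutions: n = 8 and n = -8. The proof silently assumes n > 0 without justification, then uses this assumption to conclude n > 0, which is circular. The counterexample n = -8 shows the claim is false.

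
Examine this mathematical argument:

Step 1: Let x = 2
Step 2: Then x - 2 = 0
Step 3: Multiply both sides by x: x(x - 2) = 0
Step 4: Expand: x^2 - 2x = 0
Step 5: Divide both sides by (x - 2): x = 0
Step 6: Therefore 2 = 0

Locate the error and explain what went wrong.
Step 5: Divide both sides by (x - 2): x = 0

Step 5 divides both sides by (x - 2). However, since x = 2, we have (x - 2) = 0. Division by zero is undefined, making this step invalid.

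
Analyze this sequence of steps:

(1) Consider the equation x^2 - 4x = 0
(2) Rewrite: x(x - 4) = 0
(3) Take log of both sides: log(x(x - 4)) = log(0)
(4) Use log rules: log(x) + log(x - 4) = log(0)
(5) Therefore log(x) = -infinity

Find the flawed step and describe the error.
Step 3: Take log of both sides: log(x(x - 4)) = log(0)

Step 3 takes the logarithm of both sides, resulting in log(0) on the right side. The logarithm is only defined for positive numbers; log(0) is undefined (approaches negative infinity). This operation is invalid.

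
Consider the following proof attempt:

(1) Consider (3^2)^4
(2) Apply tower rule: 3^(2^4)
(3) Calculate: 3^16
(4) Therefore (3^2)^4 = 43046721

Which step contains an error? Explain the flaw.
Step 2: Apply tower rule: 3^(2^4)

Step 2 incorrectly states that (a^b)^c = a^(b^c). The correct rule is (a^b)^c = a^(b×c). The actual value is (3^2)^4 = 3^8 = 6561, not 3^16 = 43046721.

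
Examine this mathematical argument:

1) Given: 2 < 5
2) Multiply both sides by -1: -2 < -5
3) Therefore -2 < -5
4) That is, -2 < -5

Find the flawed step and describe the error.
Step 2: Multiply both sides by -1: -2 < -5

Step 2 multiplies both sides by -1 but fails to reverse the inequality sign. When multiplying (or dividing) an inequality by a negative number, the direction must be reversed. Since 2 < 5, we should get -2 > -5, i.e., -2 > -5.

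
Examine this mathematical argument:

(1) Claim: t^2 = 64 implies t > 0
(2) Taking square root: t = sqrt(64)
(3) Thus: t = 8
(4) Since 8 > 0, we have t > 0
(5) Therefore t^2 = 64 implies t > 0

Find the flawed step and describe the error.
Step 2: Taking square root: t = sqrt(64)

Step 2 takes the square root and assumes the positive root only. The equation t^2 = 64 actually has two solutions: t = 8 and t = -8. The proof silently assumes t > 0 without justification, then uses this assumption to conclude t > 0, which is circular. The counterexample t = -8 shows the claim is false.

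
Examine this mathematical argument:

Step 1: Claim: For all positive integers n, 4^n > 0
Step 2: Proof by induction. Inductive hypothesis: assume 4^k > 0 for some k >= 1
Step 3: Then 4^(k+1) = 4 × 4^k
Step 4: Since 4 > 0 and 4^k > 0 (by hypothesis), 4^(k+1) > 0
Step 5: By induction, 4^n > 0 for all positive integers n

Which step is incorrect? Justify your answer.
Step 5: By induction, 4^n > 0 for all positive integers n

Step 5 concludes the proof by induction, but no base case was ever established. A valid induction proof requires: (1) a base case proving 4^1 > 0, and (2) an inductive step showing IF 4^k > 0 THEN 4^(k+1) > 0. Steps 2-4 correctly establish the inductive step, but without the base case the conclusion in step 5 does not follow.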